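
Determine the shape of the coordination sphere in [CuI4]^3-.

Ligand charges: each iodide is −1. With an overall charge of −3 the copper centre must be in the +1 oxidation state.
Cu sits in group 11, so the d-electron count is 11 − 1 = 10.
With 4 monodentate ligands the coordination number is 4.
A d¹⁰ ion has no crystal-field stabilisation preference between square planar and tetrahedral, so four ligands adopt the sterically favoured tetrahedral geometry.

tetrahedral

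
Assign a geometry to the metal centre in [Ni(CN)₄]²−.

Ligand charges: each cyanide is −1. With an overall charge of −2 the nickel centre must be in the +2 oxidation state.
Group 10 minus oxidation state 2 gives a d⁸ configuration.
Coordination number: 4.
Cyanide is a strong-field ligand (high in the spectrochemical series).
A 3d d⁸ ion with strong-field ligands gains enough CFSE to favour square planar over tetrahedral.

square planar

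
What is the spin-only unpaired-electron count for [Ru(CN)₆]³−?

Each cyanide is −1; balancing the −3 overall charge requires Ru(III).
Ru sits in group 8, so the d-electron count is 8 − 3 = 5.
The spin state decides the count: a 4d ion has a large Δₒ and is invariably low-spin.
An octahedral low-spin d⁵ ion is t₂g⁵e_g⁰, giving 1 unpaired electron.

1 unpaired electron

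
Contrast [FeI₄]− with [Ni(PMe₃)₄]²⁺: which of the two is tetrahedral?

[FeI₄]−

For [FeI₄]−: Summing ligand charges against the −1 overall charge gives an oxidation state of +3 for iron. Group 8 minus oxidation state 3 gives a d⁵ configuration. A high-spin d⁵ ion has zero CFSE in either geometry, so four ligands adopt the sterically favoured tetrahedral geometry. → tetrahedral.
For [Ni(PMe₃)₄]²⁺: Trimethylphosphine is neutral; balancing the +2 overall charge requires Ni(II). Ni sits in group 10, so the d-electron count is 10 − 2 = 8. Trimethylphosphine is a strong-field ligand (high in the spectrochemical series). A 3d d⁸ ion with strong-field ligands gains enough CFSE to favour square planar over tetrahedral. → square planar.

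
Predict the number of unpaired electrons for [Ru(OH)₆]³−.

1 unpaired electron

Summing ligand charges against the −3 overall charge gives an oxidation state of +3 for ruthenium.
Group 8 minus oxidation state 3 gives a d⁵ configuration.
The spin state decides the count: a 4d ion has a large Δₒ and is invariably low-spin.
An octahedral low-spin d⁵ ion is t₂g⁵e_g⁰, giving 1 unpaired electron.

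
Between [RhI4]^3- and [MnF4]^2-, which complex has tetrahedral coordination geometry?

[MnF4]^2-

For [RhI4]^3-: Each iodide is −1; balancing the −3 overall charge requires Rh(I). Group 9 minus oxidation state 1 gives a d⁸ configuration. A 4d d⁸ ion has a large crystal-field splitting; square planar leaves the high-energy d_{x²−y²} orbital empty and maximises CFSE. → square planar.
For [MnF4]^2-: Summing ligand charges against the −2 overall charge gives an oxidation state of +2 for manganese. Manganese is a group-7 element; Mn(II) is therefore d⁵. A high-spin d⁵ ion has zero CFSE in either geometry, so four ligands adopt the sterically favoured tetrahedral geometry. → tetrahedral.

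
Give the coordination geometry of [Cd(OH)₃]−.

trigonal planar

Each hydroxide is −1; balancing the −1 overall charge requires Cd(II).
Cd sits in group 12, so the d-electron count is 12 − 2 = 10.
With 3 monodentate ligands the coordination number is 3.
Three ligands around a d¹⁰ centre minimise repulsion in a trigonal-planar arrangement.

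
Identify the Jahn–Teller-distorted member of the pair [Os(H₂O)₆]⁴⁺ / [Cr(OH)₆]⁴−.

[Cr(OH)₆]⁴−

[Os(H₂O)₆]⁴⁺: Summing ligand charges against the +4 overall charge gives an oxidation state of +4 for osmium. Os sits in group 8, so the d-electron count is 8 − 4 = 4. A 5d ion has a large Δₒ and is invariably low-spin. The d⁴ configuration leaves the e_g set evenly filled (or empty) — no strong Jahn–Teller driving force.
[Cr(OH)₆]⁴−: Summing ligand charges against the −4 overall charge gives an oxidation state of +2 for chromium. Cr sits in group 6, so the d-electron count is 6 − 2 = 4. Hydroxide is a weak-field ligand for a first-row metal, so the complex is high-spin. The t₂g³e_g¹ (high-spin) configuration has an unevenly filled e_g set; the Jahn–Teller theorem predicts a tetragonal distortion (typically axial elongation) to lift the degeneracy.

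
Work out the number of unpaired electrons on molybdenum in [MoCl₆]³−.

3 unpaired electrons

Ligand charges: each chloride is −1. With an overall charge of −3 the molybdenum centre must be in the +3 oxidation state.
Molybdenum is a group-6 element; Mo(III) is therefore d³.
In an octahedral field the d³ configuration is t₂g³e_g⁰ (only one arrangement possible), giving 3 unpaired electrons.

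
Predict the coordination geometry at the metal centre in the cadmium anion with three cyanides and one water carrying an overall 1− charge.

tetrahedral

Each cyanide is −1; water is neutral; balancing the −1 overall charge requires Cd(II).
Group 12 minus oxidation state 2 gives a d¹⁰ configuration.
Coordination number: 4.
A d¹⁰ ion has no crystal-field stabilisation preference between square planar and tetrahedral, so four ligands adopt the sterically favoured tetrahedral geometry.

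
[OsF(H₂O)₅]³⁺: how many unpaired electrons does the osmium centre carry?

Summing ligand charges against the +3 overall charge gives an oxidation state of +4 for osmium.
Osmium is a group-8 element; Os(IV) is therefore d⁴.
The spin state decides the count: a 5d ion has a large Δₒ and is invariably low-spin.
An octahedral low-spin d⁴ ion is t₂g⁴e_g⁰, giving 2 unpaired electrons.

2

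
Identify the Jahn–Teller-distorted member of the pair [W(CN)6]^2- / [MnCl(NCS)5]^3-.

[MnCl(NCS)5]^3-

[W(CN)6]^2-: Summing ligand charges against the −2 overall charge gives an oxidation state of +4 for tungsten. Group 6 minus oxidation state 4 gives a d² configuration. The d² configuration leaves the e_g set evenly filled (or empty) — no strong Jahn–Teller driving force.
[MnCl(NCS)5]^3-: Summing ligand charges against the −3 overall charge gives an oxidation state of +3 for manganese. Manganese is a group-7 element; Mn(III) is therefore d⁴. Chloride and isothiocyanate are weak-field ligands for a first-row metal, so the complex is high-spin. The t₂g³e_g¹ (high-spin) configuration has an unevenly filled e_g set; the Jahn–Teller theorem predicts a tetragonal distortion (typically axial elongation) to lift the degeneracy.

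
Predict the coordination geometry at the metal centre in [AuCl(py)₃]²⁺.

Summing ligand charges against the +2 overall charge gives an oxidation state of +3 for gold.
Au sits in group 11, so the d-electron count is 11 − 3 = 8.
Coordination number: 4.
A 5d d⁸ ion has a large crystal-field splitting; square planar leaves the high-energy d_{x²−y²} orbital empty and maximises CFSE.

square planar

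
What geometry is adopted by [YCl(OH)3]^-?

tetrahedral

Ligand charges: each chloride is −1; each hydroxide is −1. With an overall charge of −1 the yttrium centre must be in the +3 oxidation state.
Group 3 minus oxidation state 3 gives a d⁰ configuration.
Coordination number: 4.
A d⁰ ion has no crystal-field stabilisation preference between square planar and tetrahedral, so four ligands adopt the sterically favoured tetrahedral geometry.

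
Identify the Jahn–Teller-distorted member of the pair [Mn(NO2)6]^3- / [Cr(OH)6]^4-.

[Cr(OH)6]^4-

[Mn(NO2)6]^3-: Summing ligand charges against the −3 overall charge gives an oxidation state of +3 for manganese. Mn sits in group 7, so the d-electron count is 7 − 3 = 4. Nitro (N-bound nitrite) is a strong-field ligand (high in the spectrochemical series) for a first-row metal, so the complex is low-spin. The d⁴ configuration leaves the e_g set evenly filled (or empty) — no strong Jahn–Teller driving force.
[Cr(OH)6]^4-: Ligand charges: each hydroxide is −1. With an overall charge of −4 the chromium centre must be in the +2 oxidation state. Chromium is a group-6 element; Cr(II) is therefore d⁴. Hydroxide is a weak-field ligand for a first-row metal, so the complex is high-spin. The t₂g³e_g¹ (high-spin) configuration has an unevenly filled e_g set; the Jahn–Teller theorem predicts a tetragonal distortion (typically axial elongation) to lift the degeneracy.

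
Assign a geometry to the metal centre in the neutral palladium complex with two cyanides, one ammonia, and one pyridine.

Ligand charges: each cyanide is −1; ammonia is neutral; pyridine is neutral. With an overall charge of 0 the palladium centre must be in the +2 oxidation state.
Palladium is a group-10 element; Pd(II) is therefore d⁸.
With 4 monodentate ligands the coordination number is 4.
A 4d d⁸ ion has a large crystal-field splitting; square planar leaves the high-energy d_{x²−y²} orbital empty and maximises CFSE.

square planar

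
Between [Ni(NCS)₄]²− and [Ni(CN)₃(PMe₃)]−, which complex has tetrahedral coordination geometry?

For [Ni(NCS)₄]²−: Summing ligand charges against the −2 overall charge gives an oxidation state of +2 for nickel. Ni sits in group 10, so the d-electron count is 10 − 2 = 8. Isothiocyanate is a weak-field ligand. With weak-field ligands the CFSE gain from square planar is small, so a 3d d⁸ ion takes the sterically preferred tetrahedral geometry. → tetrahedral.
For [Ni(CN)₃(PMe₃)]−: Ligand charges: each cyanide is −1; trimethylphosphine is neutral. With an overall charge of −1 the nickel centre must be in the +2 oxidation state. Nickel is a group-10 element; Ni(II) is therefore d⁸. Cyanide and trimethylphosphine are strong-field ligands (high in the spectrochemical series). A 3d d⁸ ion with strong-field ligands gains enough CFSE to favour square planar over tetrahedral. → square planar.

[Ni(NCS)₄]²−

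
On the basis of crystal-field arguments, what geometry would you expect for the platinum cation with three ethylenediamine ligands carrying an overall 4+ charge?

octahedral

Ethylenediamine is neutral; balancing the +4 overall charge requires Pt(IV).
Group 10 minus oxidation state 4 gives a d⁶ configuration.
Counting donor atoms: 3×ethylenediamine (bidentate) → 6 donors. Coordination number = 6.
Six donors around a single metal centre give an octahedral coordination sphere.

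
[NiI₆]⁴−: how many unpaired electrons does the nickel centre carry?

2 unpaired electrons

Ligand charges: each iodide is −1. With an overall charge of −4 the nickel centre must be in the +2 oxidation state.
Group 10 minus oxidation state 2 gives a d⁸ configuration.
In an octahedral field the d⁸ configuration is t₂g⁶e_g² (only one arrangement possible), giving 2 unpaired electrons.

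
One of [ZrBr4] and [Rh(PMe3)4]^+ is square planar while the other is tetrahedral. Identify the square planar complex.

For [ZrBr4]: Each bromide is −1; balancing the 0 overall charge requires Zr(IV). Group 4 minus oxidation state 4 gives a d⁰ configuration. A d⁰ ion has no crystal-field stabilisation preference between square planar and tetrahedral, so four ligands adopt the sterically favoured tetrahedral geometry. → tetrahedral.
For [Rh(PMe3)4]^+: Trimethylphosphine is neutral; balancing the +1 overall charge requires Rh(I). Rh sits in group 9, so the d-electron count is 9 − 1 = 8. A 4d d⁸ ion has a large crystal-field splitting; square planar leaves the high-energy d_{x²−y²} orbital empty and maximises CFSE. → square planar.

[Rh(PMe3)4]^+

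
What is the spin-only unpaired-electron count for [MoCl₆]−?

1 unpaired electron

Summing ligand charges against the −1 overall charge gives an oxidation state of +5 for molybdenum.
Mo sits in group 6, so the d-electron count is 6 − 5 = 1.
In an octahedral field the d¹ configuration is t₂g¹e_g⁰ (only one arrangement possible), giving 1 unpaired electron.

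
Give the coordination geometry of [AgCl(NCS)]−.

linear

Ligand charges: each chloride is −1; each isothiocyanate is −1. With an overall charge of −1 the silver centre must be in the +1 oxidation state.
Ag sits in group 11, so the d-electron count is 11 − 1 = 10.
With 2 monodentate ligands the coordination number is 2.
A d¹⁰ ion with only two ligands adopts a linear arrangement (sp hybridisation; no CFSE preference).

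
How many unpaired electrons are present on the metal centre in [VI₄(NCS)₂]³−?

Summing ligand charges against the −3 overall charge gives an oxidation state of +3 for vanadium.
Vanadium is a group-5 element; V(III) is therefore d².
In an octahedral field the d² configuration is t₂g²e_g⁰ (only one arrangement possible), giving 2 unpaired electrons.

2 unpaired electrons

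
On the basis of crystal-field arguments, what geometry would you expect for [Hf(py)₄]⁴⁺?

Ligand charges: pyridine is neutral. With an overall charge of +4 the hafnium centre must be in the +4 oxidation state.
Hafnium is a group-4 element; Hf(IV) is therefore d⁰.
With 4 monodentate ligands the coordination number is 4.
A d⁰ ion has no crystal-field stabilisation preference between square planar and tetrahedral, so four ligands adopt the sterically favoured tetrahedral geometry.

tetrahedral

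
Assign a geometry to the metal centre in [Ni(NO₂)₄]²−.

square planar

Ligand charges: each nitro (N-bound nitrite) is −1. With an overall charge of −2 the nickel centre must be in the +2 oxidation state.
Nickel is a group-10 element; Ni(II) is therefore d⁸.
With 4 monodentate ligands the coordination number is 4.
Nitro (N-bound nitrite) is a strong-field ligand (high in the spectrochemical series).
A 3d d⁸ ion with strong-field ligands gains enough CFSE to favour square planar over tetrahedral.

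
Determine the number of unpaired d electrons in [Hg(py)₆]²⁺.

Pyridine is neutral; balancing the +2 overall charge requires Hg(II).
Hg sits in group 12, so the d-electron count is 12 − 2 = 10.
In an octahedral field the d¹⁰ configuration is t₂g⁶e_g⁴, giving 0 unpaired electrons.

0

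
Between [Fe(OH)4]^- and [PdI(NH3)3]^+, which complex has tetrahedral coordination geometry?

[Fe(OH)4]^-

For [Fe(OH)4]^-: Ligand charges: each hydroxide is −1. With an overall charge of −1 the iron centre must be in the +3 oxidation state. Group 8 minus oxidation state 3 gives a d⁵ configuration. A high-spin d⁵ ion has zero CFSE in either geometry, so four ligands adopt the sterically favoured tetrahedral geometry. → tetrahedral.
For [PdI(NH3)3]^+: Each iodide is −1; ammonia is neutral; balancing the +1 overall charge requires Pd(II). Palladium is a group-10 element; Pd(II) is therefore d⁸. A 4d d⁸ ion has a large crystal-field splitting; square planar leaves the high-energy d_{x²−y²} orbital empty and maximises CFSE. → square planar.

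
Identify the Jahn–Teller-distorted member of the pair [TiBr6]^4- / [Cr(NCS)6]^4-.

[TiBr6]^4-: Ligand charges: each bromide is −1. With an overall charge of −4 the titanium centre must be in the +2 oxidation state. Group 4 minus oxidation state 2 gives a d² configuration. The d² configuration leaves the e_g set evenly filled (or empty) — no strong Jahn–Teller driving force.
[Cr(NCS)6]^4-: Ligand charges: each isothiocyanate is −1. With an overall charge of −4 the chromium centre must be in the +2 oxidation state. Group 6 minus oxidation state 2 gives a d⁴ configuration. Isothiocyanate is a weak-field ligand for a first-row metal, so the complex is high-spin. The t₂g³e_g¹ (high-spin) configuration has an unevenly filled e_g set; the Jahn–Teller theorem predicts a tetragonal distortion (typically axial elongation) to lift the degeneracy.

[Cr(NCS)6]^4-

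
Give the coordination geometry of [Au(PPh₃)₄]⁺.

tetrahedral

Summing ligand charges against the +1 overall charge gives an oxidation state of +1 for gold.
Group 11 minus oxidation state 1 gives a d¹⁰ configuration.
With 4 monodentate ligands the coordination number is 4.
A d¹⁰ ion has no crystal-field stabilisation preference between square planar and tetrahedral, so four ligands adopt the sterically favoured tetrahedral geometry.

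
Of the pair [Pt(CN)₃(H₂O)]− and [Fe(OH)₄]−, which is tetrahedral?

For [Pt(CN)₃(H₂O)]−: Each cyanide is −1; water is neutral; balancing the −1 overall charge requires Pt(II). Group 10 minus oxidation state 2 gives a d⁸ configuration. A 5d d⁸ ion has a large crystal-field splitting; square planar leaves the high-energy d_{x²−y²} orbital empty and maximises CFSE. → square planar.
For [Fe(OH)₄]−: Ligand charges: each hydroxide is −1. With an overall charge of −1 the iron centre must be in the +3 oxidation state. Fe sits in group 8, so the d-electron count is 8 − 3 = 5. A high-spin d⁵ ion has zero CFSE in either geometry, so four ligands adopt the sterically favoured tetrahedral geometry. → tetrahedral.

[Fe(OH)₄]−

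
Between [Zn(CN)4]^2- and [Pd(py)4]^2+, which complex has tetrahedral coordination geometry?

For [Zn(CN)4]^2-: Ligand charges: each cyanide is −1. With an overall charge of −2 the zinc centre must be in the +2 oxidation state. Zinc is a group-12 element; Zn(II) is therefore d¹⁰. A d¹⁰ ion has no crystal-field stabilisation preference between square planar and tetrahedral, so four ligands adopt the sterically favoured tetrahedral geometry. → tetrahedral.
For [Pd(py)4]^2+: Summing ligand charges against the +2 overall charge gives an oxidation state of +2 for palladium. Pd sits in group 10, so the d-electron count is 10 − 2 = 8. A 4d d⁸ ion has a large crystal-field splitting; square planar leaves the high-energy d_{x²−y²} orbital empty and maximises CFSE. → square planar.

[Zn(CN)4]^2-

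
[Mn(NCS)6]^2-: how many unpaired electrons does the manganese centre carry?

3 unpaired electrons

Ligand charges: each isothiocyanate is −1. With an overall charge of −2 the manganese centre must be in the +4 oxidation state.
Manganese is a group-7 element; Mn(IV) is therefore d³.
In an octahedral field the d³ configuration is t₂g³e_g⁰ (only one arrangement possible), giving 3 unpaired electrons.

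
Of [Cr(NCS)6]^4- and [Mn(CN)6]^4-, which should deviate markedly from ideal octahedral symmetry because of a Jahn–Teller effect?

[Cr(NCS)6]^4-

[Cr(NCS)6]^4-: Each isothiocyanate is −1; balancing the −4 overall charge requires Cr(II). Cr sits in group 6, so the d-electron count is 6 − 2 = 4. Isothiocyanate is a weak-field ligand for a first-row metal, so the complex is high-spin. The t₂g³e_g¹ (high-spin) configuration has an unevenly filled e_g set; the Jahn–Teller theorem predicts a tetragonal distortion (typically axial elongation) to lift the degeneracy.
[Mn(CN)6]^4-: Ligand charges: each cyanide is −1. With an overall charge of −4 the manganese centre must be in the +2 oxidation state. Manganese is a group-7 element; Mn(II) is therefore d⁵. Cyanide is a strong-field ligand (high in the spectrochemical series) for a first-row metal, so the complex is low-spin. The d⁵ configuration leaves the e_g set evenly filled (or empty) — no strong Jahn–Teller driving force.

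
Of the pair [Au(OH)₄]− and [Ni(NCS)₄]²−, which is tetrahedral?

[Ni(NCS)₄]²−

For [Au(OH)₄]−: Ligand charges: each hydroxide is −1. With an overall charge of −1 the gold centre must be in the +3 oxidation state. Gold is a group-11 element; Au(III) is therefore d⁸. A 5d d⁸ ion has a large crystal-field splitting; square planar leaves the high-energy d_{x²−y²} orbital empty and maximises CFSE. → square planar.
For [Ni(NCS)₄]²−: Each isothiocyanate is −1; balancing the −2 overall charge requires Ni(II). Group 10 minus oxidation state 2 gives a d⁸ configuration. Isothiocyanate is a weak-field ligand. With weak-field ligands the CFSE gain from square planar is small, so a 3d d⁸ ion takes the sterically preferred tetrahedral geometry. → tetrahedral.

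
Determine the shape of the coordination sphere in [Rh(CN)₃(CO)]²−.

square planar

Each cyanide is −1; carbonyl is neutral; balancing the −2 overall charge requires Rh(I).
Group 9 minus oxidation state 1 gives a d⁸ configuration.
Coordination number: 4.
A 4d d⁸ ion has a large crystal-field splitting; square planar leaves the high-energy d_{x²−y²} orbital empty and maximises CFSE.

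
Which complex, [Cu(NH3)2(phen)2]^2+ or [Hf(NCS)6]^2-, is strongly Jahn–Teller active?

[Cu(NH3)2(phen)2]^2+

[Cu(NH3)2(phen)2]^2+: Ammonia is neutral; 1,10-phenanthroline is neutral; balancing the +2 overall charge requires Cu(II). Copper is a group-11 element; Cu(II) is therefore d⁹. The t₂g⁶e_g³ configuration has an unevenly filled e_g set; the Jahn–Teller theorem predicts a tetragonal distortion (typically axial elongation) to lift the degeneracy.
[Hf(NCS)6]^2-: Summing ligand charges against the −2 overall charge gives an oxidation state of +4 for hafnium. Group 4 minus oxidation state 4 gives a d⁰ configuration. The d⁰ configuration leaves the e_g set evenly filled (or empty) — no strong Jahn–Teller driving force.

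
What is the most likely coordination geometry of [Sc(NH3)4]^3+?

tetrahedral

Ammonia is neutral; balancing the +3 overall charge requires Sc(III).
Scandium is a group-3 element; Sc(III) is therefore d⁰.
With 4 monodentate ligands the coordination number is 4.
A d⁰ ion has no crystal-field stabilisation preference between square planar and tetrahedral, so four ligands adopt the sterically favoured tetrahedral geometry.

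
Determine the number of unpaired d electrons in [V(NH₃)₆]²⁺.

3 unpaired electrons

Ligand charges: ammonia is neutral. With an overall charge of +2 the vanadium centre must be in the +2 oxidation state.
Group 5 minus oxidation state 2 gives a d³ configuration.
In an octahedral field the d³ configuration is t₂g³e_g⁰ (only one arrangement possible), giving 3 unpaired electrons.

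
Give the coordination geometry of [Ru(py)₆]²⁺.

octahedral

Ligand charges: pyridine is neutral. With an overall charge of +2 the ruthenium centre must be in the +2 oxidation state.
Ruthenium is a group-8 element; Ru(II) is therefore d⁶.
Coordination number: 6.
Six donors around a single metal centre give an octahedral coordination sphere.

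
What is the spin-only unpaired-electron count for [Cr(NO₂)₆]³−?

3

Summing ligand charges against the −3 overall charge gives an oxidation state of +3 for chromium.
Cr sits in group 6, so the d-electron count is 6 − 3 = 3.
In an octahedral field the d³ configuration is t₂g³e_g⁰ (only one arrangement possible), giving 3 unpaired electrons.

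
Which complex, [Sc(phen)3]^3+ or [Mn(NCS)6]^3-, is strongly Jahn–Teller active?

[Mn(NCS)6]^3-

[Sc(phen)3]^3+: Summing ligand charges against the +3 overall charge gives an oxidation state of +3 for scandium. Group 3 minus oxidation state 3 gives a d⁰ configuration. The d⁰ configuration leaves the e_g set evenly filled (or empty) — no strong Jahn–Teller driving force.
[Mn(NCS)6]^3-: Each isothiocyanate is −1; balancing the −3 overall charge requires Mn(III). Mn sits in group 7, so the d-electron count is 7 − 3 = 4. Isothiocyanate is a weak-field ligand for a first-row metal, so the complex is high-spin. The t₂g³e_g¹ (high-spin) configuration has an unevenly filled e_g set; the Jahn–Teller theorem predicts a tetragonal distortion (typically axial elongation) to lift the degeneracy.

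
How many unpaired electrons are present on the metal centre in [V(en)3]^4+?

1 unpaired electron

Summing ligand charges against the +4 overall charge gives an oxidation state of +4 for vanadium.
Vanadium is a group-5 element; V(IV) is therefore d¹.
Counting donor atoms: 3×ethylenediamine (bidentate) → 6 donors. Coordination number = 6.
In an octahedral field the d¹ configuration is t₂g¹e_g⁰ (only one arrangement possible), giving 1 unpaired electron.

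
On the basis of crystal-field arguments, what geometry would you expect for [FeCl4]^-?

Summing ligand charges against the −1 overall charge gives an oxidation state of +3 for iron.
Iron is a group-8 element; Fe(III) is therefore d⁵.
Coordination number: 4.
Chloride is a weak-field ligand.
A high-spin d⁵ ion has zero CFSE in either geometry, so four ligands adopt the sterically favoured tetrahedral geometry.

tetrahedral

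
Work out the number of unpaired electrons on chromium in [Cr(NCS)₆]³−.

Ligand charges: each isothiocyanate is −1. With an overall charge of −3 the chromium centre must be in the +3 oxidation state.
Group 6 minus oxidation state 3 gives a d³ configuration.
In an octahedral field the d³ configuration is t₂g³e_g⁰ (only one arrangement possible), giving 3 unpaired electrons.

3 unpaired electrons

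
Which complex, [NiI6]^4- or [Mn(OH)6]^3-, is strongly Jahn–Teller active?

[Mn(OH)6]^3-

[NiI6]^4-: Each iodide is −1; balancing the −4 overall charge requires Ni(II). Ni sits in group 10, so the d-electron count is 10 − 2 = 8. The d⁸ configuration leaves the e_g set evenly filled (or empty) — no strong Jahn–Teller driving force.
[Mn(OH)6]^3-: Each hydroxide is −1; balancing the −3 overall charge requires Mn(III). Mn sits in group 7, so the d-electron count is 7 − 3 = 4. Hydroxide is a weak-field ligand for a first-row metal, so the complex is high-spin. The t₂g³e_g¹ (high-spin) configuration has an unevenly filled e_g set; the Jahn–Teller theorem predicts a tetragonal distortion (typically axial elongation) to lift the degeneracy.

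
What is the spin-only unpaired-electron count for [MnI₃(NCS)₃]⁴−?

5 unpaired electrons

Each iodide is −1; each isothiocyanate is −1; balancing the −4 overall charge requires Mn(II).
Manganese is a group-7 element; Mn(II) is therefore d⁵.
The spin state decides the count: Iodide and isothiocyanate are weak-field ligands for a first-row metal, so the complex is high-spin.
An octahedral high-spin d⁵ ion is t₂g³e_g², giving 5 unpaired electrons.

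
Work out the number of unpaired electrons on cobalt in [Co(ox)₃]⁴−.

Summing ligand charges against the −4 overall charge gives an oxidation state of +2 for cobalt.
Group 9 minus oxidation state 2 gives a d⁷ configuration.
Counting donor atoms: 3×oxalate (bidentate) → 6 donors. Coordination number = 6.
The spin state decides the count: Oxalate is a weak-field ligand for a first-row metal, so the complex is high-spin.
An octahedral high-spin d⁷ ion is t₂g⁵e_g², giving 3 unpaired electrons.

3 unpaired electrons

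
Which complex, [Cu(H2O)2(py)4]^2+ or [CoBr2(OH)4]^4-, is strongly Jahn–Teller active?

[Cu(H2O)2(py)4]^2+

[Cu(H2O)2(py)4]^2+: Summing ligand charges against the +2 overall charge gives an oxidation state of +2 for copper. Cu sits in group 11, so the d-electron count is 11 − 2 = 9. The t₂g⁶e_g³ configuration has an unevenly filled e_g set; the Jahn–Teller theorem predicts a tetragonal distortion (typically axial elongation) to lift the degeneracy.
[CoBr2(OH)4]^4-: Summing ligand charges against the −4 overall charge gives an oxidation state of +2 for cobalt. Cobalt is a group-9 element; Co(II) is therefore d⁷. Bromide and hydroxide are weak-field ligands for a first-row metal, so the complex is high-spin. The d⁷ configuration leaves the e_g set evenly filled (or empty) — no strong Jahn–Teller driving force.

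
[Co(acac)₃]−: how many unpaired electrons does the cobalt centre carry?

3

Each acetylacetonate is −1; balancing the −1 overall charge requires Co(II).
Cobalt is a group-9 element; Co(II) is therefore d⁷.
Counting donor atoms: 3×acetylacetonate (bidentate) → 6 donors. Coordination number = 6.
The spin state decides the count: Acetylacetonate is a weak-field ligand for a first-row metal, so the complex is high-spin.
An octahedral high-spin d⁷ ion is t₂g⁵e_g², giving 3 unpaired electrons.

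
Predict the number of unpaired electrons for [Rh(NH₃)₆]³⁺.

0 unpaired electrons

Summing ligand charges against the +3 overall charge gives an oxidation state of +3 for rhodium.
Rhodium is a group-9 element; Rh(III) is therefore d⁶.
The spin state decides the count: a 4d ion has a large Δₒ and is invariably low-spin.
An octahedral low-spin d⁶ ion is t₂g⁶e_g⁰, giving 0 unpaired electrons.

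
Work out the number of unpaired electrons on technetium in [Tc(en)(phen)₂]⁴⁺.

Summing ligand charges against the +4 overall charge gives an oxidation state of +4 for technetium.
Technetium is a group-7 element; Tc(IV) is therefore d³.
Counting donor atoms: 1×ethylenediamine (bidentate) → 2 donors; 2×1,10-phenanthroline (bidentate) → 4 donors. Coordination number = 6.
In an octahedral field the d³ configuration is t₂g³e_g⁰ (only one arrangement possible), giving 3 unpaired electrons.

3 unpaired electrons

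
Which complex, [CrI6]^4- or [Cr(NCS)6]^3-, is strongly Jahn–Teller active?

[CrI6]^4-: Each iodide is −1; balancing the −4 overall charge requires Cr(II). Cr sits in group 6, so the d-electron count is 6 − 2 = 4. Iodide is a weak-field ligand for a first-row metal, so the complex is high-spin. The t₂g³e_g¹ (high-spin) configuration has an unevenly filled e_g set; the Jahn–Teller theorem predicts a tetragonal distortion (typically axial elongation) to lift the degeneracy.
[Cr(NCS)6]^3-: Summing ligand charges against the −3 overall charge gives an oxidation state of +3 for chromium. Chromium is a group-6 element; Cr(III) is therefore d³. The d³ configuration leaves the e_g set evenly filled (or empty) — no strong Jahn–Teller driving force.

[CrI6]^4-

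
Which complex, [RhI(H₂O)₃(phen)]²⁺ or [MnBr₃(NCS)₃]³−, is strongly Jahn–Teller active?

[MnBr₃(NCS)₃]³−

[RhI(H₂O)₃(phen)]²⁺: Ligand charges: each iodide is −1; water is neutral; 1,10-phenanthroline is neutral. With an overall charge of +2 the rhodium centre must be in the +3 oxidation state. Group 9 minus oxidation state 3 gives a d⁶ configuration. A 4d ion has a large Δₒ and is invariably low-spin. The d⁶ configuration leaves the e_g set evenly filled (or empty) — no strong Jahn–Teller driving force.
[MnBr₃(NCS)₃]³−: Summing ligand charges against the −3 overall charge gives an oxidation state of +3 for manganese. Mn sits in group 7, so the d-electron count is 7 − 3 = 4. Bromide and isothiocyanate are weak-field ligands for a first-row metal, so the complex is high-spin. The t₂g³e_g¹ (high-spin) configuration has an unevenly filled e_g set; the Jahn–Teller theorem predicts a tetragonal distortion (typically axial elongation) to lift the degeneracy.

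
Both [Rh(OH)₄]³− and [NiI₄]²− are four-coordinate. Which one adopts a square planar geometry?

For [Rh(OH)₄]³−: Summing ligand charges against the −3 overall charge gives an oxidation state of +1 for rhodium. Rh sits in group 9, so the d-electron count is 9 − 1 = 8. A 4d d⁸ ion has a large crystal-field splitting; square planar leaves the high-energy d_{x²−y²} orbital empty and maximises CFSE. → square planar.
For [NiI₄]²−: Summing ligand charges against the −2 overall charge gives an oxidation state of +2 for nickel. Ni sits in group 10, so the d-electron count is 10 − 2 = 8. Iodide is a weak-field ligand. With weak-field ligands the CFSE gain from square planar is small, so a 3d d⁸ ion takes the sterically preferred tetrahedral geometry. → tetrahedral.

[Rh(OH)₄]³−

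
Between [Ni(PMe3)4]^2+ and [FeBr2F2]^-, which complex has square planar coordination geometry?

For [Ni(PMe3)4]^2+: Summing ligand charges against the +2 overall charge gives an oxidation state of +2 for nickel. Ni sits in group 10, so the d-electron count is 10 − 2 = 8. Trimethylphosphine is a strong-field ligand (high in the spectrochemical series). A 3d d⁸ ion with strong-field ligands gains enough CFSE to favour square planar over tetrahedral. → square planar.
For [FeBr2F2]^-: Ligand charges: each bromide is −1; each fluoride is −1. With an overall charge of −1 the iron centre must be in the +3 oxidation state. Iron is a group-8 element; Fe(III) is therefore d⁵. A high-spin d⁵ ion has zero CFSE in either geometry, so four ligands adopt the sterically favoured tetrahedral geometry. → tetrahedral.

[Ni(PMe3)4]^2+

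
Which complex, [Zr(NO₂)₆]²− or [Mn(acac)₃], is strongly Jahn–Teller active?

[Zr(NO₂)₆]²−: Ligand charges: each nitro (N-bound nitrite) is −1. With an overall charge of −2 the zirconium centre must be in the +4 oxidation state. Group 4 minus oxidation state 4 gives a d⁰ configuration. The d⁰ configuration leaves the e_g set evenly filled (or empty) — no strong Jahn–Teller driving force.
[Mn(acac)₃]: Summing ligand charges against the 0 overall charge gives an oxidation state of +3 for manganese. Group 7 minus oxidation state 3 gives a d⁴ configuration. Acetylacetonate is a weak-field ligand for a first-row metal, so the complex is high-spin. The t₂g³e_g¹ (high-spin) configuration has an unevenly filled e_g set; the Jahn–Teller theorem predicts a tetragonal distortion (typically axial elongation) to lift the degeneracy.

[Mn(acac)₃]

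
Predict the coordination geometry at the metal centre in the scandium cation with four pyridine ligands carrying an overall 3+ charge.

Ligand charges: pyridine is neutral. With an overall charge of +3 the scandium centre must be in the +3 oxidation state.
Scandium is a group-3 element; Sc(III) is therefore d⁰.
Coordination number: 4.
A d⁰ ion has no crystal-field stabilisation preference between square planar and tetrahedral, so four ligands adopt the sterically favoured tetrahedral geometry.

tetrahedral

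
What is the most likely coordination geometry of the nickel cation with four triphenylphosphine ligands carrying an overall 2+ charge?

square planar

Ligand charges: triphenylphosphine is neutral. With an overall charge of +2 the nickel centre must be in the +2 oxidation state.
Group 10 minus oxidation state 2 gives a d⁸ configuration.
Coordination number: 4.
Triphenylphosphine is a strong-field ligand (high in the spectrochemical series).
A 3d d⁸ ion with strong-field ligands gains enough CFSE to favour square planar over tetrahedral.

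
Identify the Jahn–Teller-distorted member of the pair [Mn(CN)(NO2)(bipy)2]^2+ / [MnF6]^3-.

[Mn(CN)(NO2)(bipy)2]^2+: Summing ligand charges against the +2 overall charge gives an oxidation state of +4 for manganese. Manganese is a group-7 element; Mn(IV) is therefore d³. The d³ configuration leaves the e_g set evenly filled (or empty) — no strong Jahn–Teller driving force.
[MnF6]^3-: Ligand charges: each fluoride is −1. With an overall charge of −3 the manganese centre must be in the +3 oxidation state. Manganese is a group-7 element; Mn(III) is therefore d⁴. Fluoride is a weak-field ligand for a first-row metal, so the complex is high-spin. The t₂g³e_g¹ (high-spin) configuration has an unevenly filled e_g set; the Jahn–Teller theorem predicts a tetragonal distortion (typically axial elongation) to lift the degeneracy.

[MnF6]^3-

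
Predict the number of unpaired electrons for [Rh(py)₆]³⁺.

Pyridine is neutral; balancing the +3 overall charge requires Rh(III).
Rh sits in group 9, so the d-electron count is 9 − 3 = 6.
The spin state decides the count: a 4d ion has a large Δₒ and is invariably low-spin.
An octahedral low-spin d⁶ ion is t₂g⁶e_g⁰, giving 0 unpaired electrons.

0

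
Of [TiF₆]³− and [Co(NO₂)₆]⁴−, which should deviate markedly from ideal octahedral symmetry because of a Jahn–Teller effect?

[Co(NO₂)₆]⁴−

[TiF₆]³−: Summing ligand charges against the −3 overall charge gives an oxidation state of +3 for titanium. Group 4 minus oxidation state 3 gives a d¹ configuration. The d¹ configuration leaves the e_g set evenly filled (or empty) — no strong Jahn–Teller driving force.
[Co(NO₂)₆]⁴−: Summing ligand charges against the −4 overall charge gives an oxidation state of +2 for cobalt. Group 9 minus oxidation state 2 gives a d⁷ configuration. Nitro (N-bound nitrite) is a strong-field ligand (high in the spectrochemical series) for a first-row metal, so the complex is low-spin. The t₂g⁶e_g¹ (low-spin) configuration has an unevenly filled e_g set; the Jahn–Teller theorem predicts a tetragonal distortion (typically axial elongation) to lift the degeneracy.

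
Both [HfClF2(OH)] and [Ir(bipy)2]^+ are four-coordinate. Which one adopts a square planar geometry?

[Ir(bipy)2]^+

For [HfClF2(OH)]: Summing ligand charges against the 0 overall charge gives an oxidation state of +4 for hafnium. Hf sits in group 4, so the d-electron count is 4 − 4 = 0. A d⁰ ion has no crystal-field stabilisation preference between square planar and tetrahedral, so four ligands adopt the sterically favoured tetrahedral geometry. → tetrahedral.
For [Ir(bipy)2]^+: Summing ligand charges against the +1 overall charge gives an oxidation state of +1 for iridium. Group 9 minus oxidation state 1 gives a d⁸ configuration. A 5d d⁸ ion has a large crystal-field splitting; square planar leaves the high-energy d_{x²−y²} orbital empty and maximises CFSE. → square planar.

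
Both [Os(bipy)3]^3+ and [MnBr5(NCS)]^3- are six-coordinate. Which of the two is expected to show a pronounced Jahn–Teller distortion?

[MnBr5(NCS)]^3-

[Os(bipy)3]^3+: Ligand charges: 2,2′-bipyridine is neutral. With an overall charge of +3 the osmium centre must be in the +3 oxidation state. Osmium is a group-8 element; Os(III) is therefore d⁵. A 5d ion has a large Δₒ and is invariably low-spin. The d⁵ configuration leaves the e_g set evenly filled (or empty) — no strong Jahn–Teller driving force.
[MnBr5(NCS)]^3-: Ligand charges: each bromide is −1; each isothiocyanate is −1. With an overall charge of −3 the manganese centre must be in the +3 oxidation state. Mn sits in group 7, so the d-electron count is 7 − 3 = 4. Bromide and isothiocyanate are weak-field ligands for a first-row metal, so the complex is high-spin. The t₂g³e_g¹ (high-spin) configuration has an unevenly filled e_g set; the Jahn–Teller theorem predicts a tetragonal distortion (typically axial elongation) to lift the degeneracy.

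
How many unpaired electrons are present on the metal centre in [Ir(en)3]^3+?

0

Ligand charges: ethylenediamine is neutral. With an overall charge of +3 the iridium centre must be in the +3 oxidation state.
Ir sits in group 9, so the d-electron count is 9 − 3 = 6.
Counting donor atoms: 3×ethylenediamine (bidentate) → 6 donors. Coordination number = 6.
The spin state decides the count: a 5d ion has a large Δₒ and is invariably low-spin.
An octahedral low-spin d⁶ ion is t₂g⁶e_g⁰, giving 0 unpaired electrons.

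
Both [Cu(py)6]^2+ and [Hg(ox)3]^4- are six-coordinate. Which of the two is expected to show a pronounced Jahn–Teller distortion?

[Cu(py)6]^2+

[Cu(py)6]^2+: Ligand charges: pyridine is neutral. With an overall charge of +2 the copper centre must be in the +2 oxidation state. Cu sits in group 11, so the d-electron count is 11 − 2 = 9. The t₂g⁶e_g³ configuration has an unevenly filled e_g set; the Jahn–Teller theorem predicts a tetragonal distortion (typically axial elongation) to lift the degeneracy.
[Hg(ox)3]^4-: Summing ligand charges against the −4 overall charge gives an oxidation state of +2 for mercury. Group 12 minus oxidation state 2 gives a d¹⁰ configuration. The d¹⁰ configuration leaves the e_g set evenly filled (or empty) — no strong Jahn–Teller driving force.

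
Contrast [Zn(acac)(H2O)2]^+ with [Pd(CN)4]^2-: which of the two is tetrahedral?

For [Zn(acac)(H2O)2]^+: Each acetylacetonate is −1; water is neutral; balancing the +1 overall charge requires Zn(II). Zinc is a group-12 element; Zn(II) is therefore d¹⁰. A d¹⁰ ion has no crystal-field stabilisation preference between square planar and tetrahedral, so four ligands adopt the sterically favoured tetrahedral geometry. → tetrahedral.
For [Pd(CN)4]^2-: Ligand charges: each cyanide is −1. With an overall charge of −2 the palladium centre must be in the +2 oxidation state. Palladium is a group-10 element; Pd(II) is therefore d⁸. A 4d d⁸ ion has a large crystal-field splitting; square planar leaves the high-energy d_{x²−y²} orbital empty and maximises CFSE. → square planar.

[Zn(acac)(H2O)2]^+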